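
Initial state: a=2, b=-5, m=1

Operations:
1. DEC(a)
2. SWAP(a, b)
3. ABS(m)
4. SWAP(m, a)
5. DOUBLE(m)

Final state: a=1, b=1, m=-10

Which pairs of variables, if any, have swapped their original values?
None

Comparing initial and final values:
m: 1 → -10
a: 2 → 1
b: -5 → 1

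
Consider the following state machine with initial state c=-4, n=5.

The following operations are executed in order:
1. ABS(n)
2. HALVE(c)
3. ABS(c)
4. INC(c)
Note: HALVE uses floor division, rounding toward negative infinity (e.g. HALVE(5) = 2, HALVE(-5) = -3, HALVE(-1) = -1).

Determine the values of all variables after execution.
{c: 3, n: 5}

Step-by-step execution:
Initial: c=-4, n=5
After step 1 (ABS(n)): c=-4, n=5
After step 2 (HALVE(c)): c=-2, n=5
After step 3 (ABS(c)): c=2, n=5
After step 4 (INC(c)): c=3, n=5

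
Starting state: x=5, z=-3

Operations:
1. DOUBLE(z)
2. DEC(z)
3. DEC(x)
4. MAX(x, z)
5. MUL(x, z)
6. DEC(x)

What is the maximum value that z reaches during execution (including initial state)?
-3

Values of z at each step:
Initial: z = -3 ← maximum
After step 1: z = -6
After step 2: z = -7
After step 3: z = -7
After step 4: z = -7
After step 5: z = -7
After step 6: z = -7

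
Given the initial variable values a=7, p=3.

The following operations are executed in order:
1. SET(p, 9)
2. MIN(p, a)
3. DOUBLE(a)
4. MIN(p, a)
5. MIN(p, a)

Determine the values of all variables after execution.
{a: 14, p: 7}

Step-by-step execution:
Initial: a=7, p=3
After step 1 (SET(p, 9)): a=7, p=9
After step 2 (MIN(p, a)): a=7, p=7
After step 3 (DOUBLE(a)): a=14, p=7
After step 4 (MIN(p, a)): a=14, p=7
After step 5 (MIN(p, a)): a=14, p=7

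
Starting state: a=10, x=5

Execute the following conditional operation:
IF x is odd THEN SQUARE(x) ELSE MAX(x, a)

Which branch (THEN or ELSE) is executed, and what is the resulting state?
Branch: THEN, Final state: a=10, x=25

Evaluating condition: x is odd
Condition is True, so THEN branch executes
After SQUARE(x): a=10, x=25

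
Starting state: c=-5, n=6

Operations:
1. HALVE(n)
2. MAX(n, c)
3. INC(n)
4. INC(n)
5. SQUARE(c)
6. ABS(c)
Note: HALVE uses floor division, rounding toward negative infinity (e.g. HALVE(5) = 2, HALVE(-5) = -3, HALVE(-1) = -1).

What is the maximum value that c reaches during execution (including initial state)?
25

Values of c at each step:
Initial: c = -5
After step 1: c = -5
After step 2: c = -5
After step 3: c = -5
After step 4: c = -5
After step 5: c = 25 ← maximum
After step 6: c = 25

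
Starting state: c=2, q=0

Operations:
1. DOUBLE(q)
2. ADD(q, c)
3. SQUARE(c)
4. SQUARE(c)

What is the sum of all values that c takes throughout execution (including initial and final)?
26

Values of c at each step:
Initial: c = 2
After step 1: c = 2
After step 2: c = 2
After step 3: c = 4
After step 4: c = 16
Sum = 2 + 2 + 2 + 4 + 16 = 26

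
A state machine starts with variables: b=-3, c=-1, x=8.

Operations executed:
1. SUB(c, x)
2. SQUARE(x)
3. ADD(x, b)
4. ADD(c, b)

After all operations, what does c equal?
c = -12

Tracing execution:
Step 1: SUB(c, x) → c = -9
Step 2: SQUARE(x) → c = -9
Step 3: ADD(x, b) → c = -9
Step 4: ADD(c, b) → c = -12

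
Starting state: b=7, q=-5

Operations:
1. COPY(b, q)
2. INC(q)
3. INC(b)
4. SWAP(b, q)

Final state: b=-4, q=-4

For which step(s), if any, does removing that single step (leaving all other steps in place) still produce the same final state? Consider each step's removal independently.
Step(s) 4

Testing removal of each single step:
Without step 1: final = b=-4, q=8 (different)
Without step 2: final = b=-5, q=-4 (different)
Without step 3: final = b=-4, q=-5 (different)
Without step 4: final = b=-4, q=-4 (same)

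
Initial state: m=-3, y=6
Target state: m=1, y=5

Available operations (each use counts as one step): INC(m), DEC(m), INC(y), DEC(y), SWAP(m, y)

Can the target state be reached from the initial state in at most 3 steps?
No

The target state cannot be reached within 3 steps.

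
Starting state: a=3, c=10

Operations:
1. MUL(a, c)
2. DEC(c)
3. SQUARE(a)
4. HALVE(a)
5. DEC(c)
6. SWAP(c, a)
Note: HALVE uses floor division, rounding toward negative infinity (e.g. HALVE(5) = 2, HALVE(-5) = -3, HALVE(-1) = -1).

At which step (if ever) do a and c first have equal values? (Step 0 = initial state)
Never

a and c never become equal during execution.

Comparing values at each step:
Initial: a=3, c=10
After step 1: a=30, c=10
After step 2: a=30, c=9
After step 3: a=900, c=9
After step 4: a=450, c=9
After step 5: a=450, c=8
After step 6: a=8, c=450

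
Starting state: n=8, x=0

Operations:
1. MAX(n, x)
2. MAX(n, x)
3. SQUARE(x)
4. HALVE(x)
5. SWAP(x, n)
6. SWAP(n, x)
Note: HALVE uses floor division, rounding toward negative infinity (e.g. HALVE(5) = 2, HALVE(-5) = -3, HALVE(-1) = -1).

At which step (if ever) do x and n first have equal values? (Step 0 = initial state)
Never

x and n never become equal during execution.

Comparing values at each step:
Initial: x=0, n=8
After step 1: x=0, n=8
After step 2: x=0, n=8
After step 3: x=0, n=8
After step 4: x=0, n=8
After step 5: x=8, n=0
After step 6: x=0, n=8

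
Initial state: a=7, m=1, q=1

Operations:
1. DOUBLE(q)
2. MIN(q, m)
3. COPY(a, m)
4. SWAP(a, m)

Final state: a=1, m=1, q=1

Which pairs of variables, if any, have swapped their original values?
None

Comparing initial and final values:
m: 1 → 1
q: 1 → 1
a: 7 → 1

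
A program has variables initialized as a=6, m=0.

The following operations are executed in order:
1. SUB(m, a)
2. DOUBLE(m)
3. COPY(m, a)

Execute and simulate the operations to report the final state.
{a: 6, m: 6}

Step-by-step execution:
Initial: a=6, m=0
After step 1 (SUB(m, a)): a=6, m=-6
After step 2 (DOUBLE(m)): a=6, m=-12
After step 3 (COPY(m, a)): a=6, m=6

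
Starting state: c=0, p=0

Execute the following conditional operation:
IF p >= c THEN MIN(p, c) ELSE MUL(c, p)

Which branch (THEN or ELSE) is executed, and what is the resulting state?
Branch: THEN, Final state: c=0, p=0

Evaluating condition: p >= c
p = 0, c = 0
Condition is True, so THEN branch executes
After MIN(p, c): c=0, p=0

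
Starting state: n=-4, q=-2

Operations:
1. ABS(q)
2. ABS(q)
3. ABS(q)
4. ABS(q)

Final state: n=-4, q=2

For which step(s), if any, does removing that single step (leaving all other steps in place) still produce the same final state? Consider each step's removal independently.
Step(s) 1, 2, 3, 4

Testing removal of each single step:
Without step 1: final = n=-4, q=2 (same)
Without step 2: final = n=-4, q=2 (same)
Without step 3: final = n=-4, q=2 (same)
Without step 4: final = n=-4, q=2 (same)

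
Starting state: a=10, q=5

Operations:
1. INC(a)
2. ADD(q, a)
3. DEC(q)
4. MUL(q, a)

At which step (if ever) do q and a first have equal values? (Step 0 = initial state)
Never

q and a never become equal during execution.

Comparing values at each step:
Initial: q=5, a=10
After step 1: q=5, a=11
After step 2: q=16, a=11
After step 3: q=15, a=11
After step 4: q=165, a=11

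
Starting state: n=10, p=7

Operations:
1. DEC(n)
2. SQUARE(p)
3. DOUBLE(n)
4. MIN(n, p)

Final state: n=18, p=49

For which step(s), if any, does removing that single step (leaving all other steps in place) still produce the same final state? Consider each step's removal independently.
Step(s) 4

Testing removal of each single step:
Without step 1: final = n=20, p=49 (different)
Without step 2: final = n=7, p=7 (different)
Without step 3: final = n=9, p=49 (different)
Without step 4: final = n=18, p=49 (same)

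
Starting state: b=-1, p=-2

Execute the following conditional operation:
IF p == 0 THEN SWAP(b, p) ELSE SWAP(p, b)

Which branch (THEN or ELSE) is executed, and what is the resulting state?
Branch: ELSE, Final state: b=-2, p=-1

Evaluating condition: p == 0
p = -2
Condition is False, so ELSE branch executes
After SWAP(p, b): b=-2, p=-1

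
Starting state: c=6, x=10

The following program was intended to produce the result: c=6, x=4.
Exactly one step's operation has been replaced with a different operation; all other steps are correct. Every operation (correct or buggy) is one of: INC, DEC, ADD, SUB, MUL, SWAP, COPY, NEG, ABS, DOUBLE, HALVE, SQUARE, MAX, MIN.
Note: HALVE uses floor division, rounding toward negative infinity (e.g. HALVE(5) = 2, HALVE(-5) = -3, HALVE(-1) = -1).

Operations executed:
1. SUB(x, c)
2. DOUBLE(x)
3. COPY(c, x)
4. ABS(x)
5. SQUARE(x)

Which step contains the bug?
Step 3

Trace with buggy code:
Initial: c=6, x=10
After step 1: c=6, x=4
After step 2: c=6, x=8
After step 3: c=8, x=8
After step 4: c=8, x=8
After step 5: c=8, x=64
Actual final c=8, x=64 ≠ expected c=6, x=4.
Step 3 is the only position where a single-operation replacement can produce the expected result.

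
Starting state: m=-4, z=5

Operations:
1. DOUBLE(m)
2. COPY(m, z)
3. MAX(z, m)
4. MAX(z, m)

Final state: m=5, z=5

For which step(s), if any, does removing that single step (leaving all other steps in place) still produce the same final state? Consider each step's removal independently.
Step(s) 1, 3, 4

Testing removal of each single step:
Without step 1: final = m=5, z=5 (same)
Without step 2: final = m=-8, z=5 (different)
Without step 3: final = m=5, z=5 (same)
Without step 4: final = m=5, z=5 (same)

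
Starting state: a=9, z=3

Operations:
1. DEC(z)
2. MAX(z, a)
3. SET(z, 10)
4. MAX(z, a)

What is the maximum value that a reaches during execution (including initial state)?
9

Values of a at each step:
Initial: a = 9 ← maximum
After step 1: a = 9
After step 2: a = 9
After step 3: a = 9
After step 4: a = 9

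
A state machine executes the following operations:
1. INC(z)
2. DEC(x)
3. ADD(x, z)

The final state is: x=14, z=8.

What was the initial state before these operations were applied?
x=7, z=7

Working backwards:
Final state: x=14, z=8
Before step 3 (ADD(x, z)): x=6, z=8
Before step 2 (DEC(x)): x=7, z=8
Before step 1 (INC(z)): x=7, z=7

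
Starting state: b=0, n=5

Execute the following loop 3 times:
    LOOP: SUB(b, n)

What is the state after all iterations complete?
b=-15, n=5

Iteration trace:
Start: b=0, n=5
After iteration 1: b=-5, n=5
After iteration 2: b=-10, n=5
After iteration 3: b=-15, n=5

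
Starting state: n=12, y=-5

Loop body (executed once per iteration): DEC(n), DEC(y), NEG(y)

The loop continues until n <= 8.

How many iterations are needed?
4

Tracing iterations:
Initial: n=12, y=-5
After iteration 1: n=11, y=6
After iteration 2: n=10, y=-5
After iteration 3: n=9, y=6
After iteration 4: n=8, y=-5
n <= 8 now holds, so the loop exits after 4 iterations.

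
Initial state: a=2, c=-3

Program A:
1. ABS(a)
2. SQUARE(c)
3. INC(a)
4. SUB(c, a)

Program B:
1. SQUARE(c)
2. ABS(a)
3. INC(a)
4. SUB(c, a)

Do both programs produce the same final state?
Yes

Program A final state: a=3, c=6
Program B final state: a=3, c=6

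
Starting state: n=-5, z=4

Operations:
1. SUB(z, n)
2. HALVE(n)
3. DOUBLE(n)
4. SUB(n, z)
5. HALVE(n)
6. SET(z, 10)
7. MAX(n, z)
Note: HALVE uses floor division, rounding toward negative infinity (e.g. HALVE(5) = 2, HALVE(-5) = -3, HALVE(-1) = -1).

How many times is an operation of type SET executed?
1

Counting SET operations:
Step 6: SET(z, 10) ← SET
Total: 1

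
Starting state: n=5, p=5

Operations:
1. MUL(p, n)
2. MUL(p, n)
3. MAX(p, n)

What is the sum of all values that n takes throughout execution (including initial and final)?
20

Values of n at each step:
Initial: n = 5
After step 1: n = 5
After step 2: n = 5
After step 3: n = 5
Sum = 5 + 5 + 5 + 5 = 20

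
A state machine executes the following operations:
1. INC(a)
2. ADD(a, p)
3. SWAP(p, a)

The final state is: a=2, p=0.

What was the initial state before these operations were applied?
a=-3, p=2

Working backwards:
Final state: a=2, p=0
Before step 3 (SWAP(p, a)): a=0, p=2
Before step 2 (ADD(a, p)): a=-2, p=2
Before step 1 (INC(a)): a=-3, p=2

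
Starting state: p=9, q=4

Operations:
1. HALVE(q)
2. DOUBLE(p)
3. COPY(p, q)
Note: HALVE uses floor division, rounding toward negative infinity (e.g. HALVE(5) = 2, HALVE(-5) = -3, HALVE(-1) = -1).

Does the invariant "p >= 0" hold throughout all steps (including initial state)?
Yes

The invariant holds at every step.

State at each step:
Initial: p=9, q=4
After step 1: p=9, q=2
After step 2: p=18, q=2
After step 3: p=2, q=2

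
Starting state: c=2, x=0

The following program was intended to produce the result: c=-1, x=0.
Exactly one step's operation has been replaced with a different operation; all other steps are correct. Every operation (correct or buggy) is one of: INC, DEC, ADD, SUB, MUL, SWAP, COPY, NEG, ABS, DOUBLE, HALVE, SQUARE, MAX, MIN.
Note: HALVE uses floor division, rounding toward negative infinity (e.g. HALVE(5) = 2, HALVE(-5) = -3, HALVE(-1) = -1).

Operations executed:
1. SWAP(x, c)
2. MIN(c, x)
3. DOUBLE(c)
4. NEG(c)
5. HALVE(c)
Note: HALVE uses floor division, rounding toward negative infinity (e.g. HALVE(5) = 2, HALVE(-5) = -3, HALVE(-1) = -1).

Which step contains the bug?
Step 3

Trace with buggy code:
Initial: c=2, x=0
After step 1: c=0, x=2
After step 2: c=0, x=2
After step 3: c=0, x=2
After step 4: c=0, x=2
After step 5: c=0, x=2
Actual final c=0, x=2 ≠ expected c=-1, x=0.
Step 3 is the only position where a single-operation replacement can produce the expected result.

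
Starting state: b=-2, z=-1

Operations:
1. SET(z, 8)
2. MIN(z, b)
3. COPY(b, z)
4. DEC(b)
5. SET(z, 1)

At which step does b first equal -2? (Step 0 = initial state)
Step 0

Tracing b:
Initial: b = -2 ← first occurrence
After step 1: b = -2
After step 2: b = -2
After step 3: b = -2
After step 4: b = -3
After step 5: b = -3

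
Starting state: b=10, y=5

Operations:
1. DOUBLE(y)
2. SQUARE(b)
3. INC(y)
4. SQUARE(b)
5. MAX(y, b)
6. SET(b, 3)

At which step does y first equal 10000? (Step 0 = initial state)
Step 5

Tracing y:
Initial: y = 5
After step 1: y = 10
After step 2: y = 10
After step 3: y = 11
After step 4: y = 11
After step 5: y = 10000 ← first occurrence
After step 6: y = 10000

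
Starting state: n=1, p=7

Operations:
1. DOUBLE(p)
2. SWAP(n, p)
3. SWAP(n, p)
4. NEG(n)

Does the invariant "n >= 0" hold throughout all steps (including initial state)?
No, violated after step 4

The invariant is violated after step 4.

State at each step:
Initial: n=1, p=7
After step 1: n=1, p=14
After step 2: n=14, p=1
After step 3: n=1, p=14
After step 4: n=-1, p=14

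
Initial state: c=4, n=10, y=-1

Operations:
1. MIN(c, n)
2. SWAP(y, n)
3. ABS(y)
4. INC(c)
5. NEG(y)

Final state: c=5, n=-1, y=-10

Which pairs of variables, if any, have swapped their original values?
None

Comparing initial and final values:
y: -1 → -10
c: 4 → 5
n: 10 → -1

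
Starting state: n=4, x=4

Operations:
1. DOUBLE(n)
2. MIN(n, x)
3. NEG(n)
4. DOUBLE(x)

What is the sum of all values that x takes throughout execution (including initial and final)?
24

Values of x at each step:
Initial: x = 4
After step 1: x = 4
After step 2: x = 4
After step 3: x = 4
After step 4: x = 8
Sum = 4 + 4 + 4 + 4 + 8 = 24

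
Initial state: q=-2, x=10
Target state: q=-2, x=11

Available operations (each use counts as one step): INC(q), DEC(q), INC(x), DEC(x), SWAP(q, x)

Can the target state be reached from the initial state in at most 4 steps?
Yes

Path (1 step): INC(x)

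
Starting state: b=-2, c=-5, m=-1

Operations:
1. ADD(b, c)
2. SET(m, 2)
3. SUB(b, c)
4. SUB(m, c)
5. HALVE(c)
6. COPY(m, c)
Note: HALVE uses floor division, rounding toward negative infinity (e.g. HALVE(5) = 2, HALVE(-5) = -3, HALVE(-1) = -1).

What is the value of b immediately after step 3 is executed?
b = -2

Tracing b through execution:
Initial: b = -2
After step 1 (ADD(b, c)): b = -7
After step 2 (SET(m, 2)): b = -7
After step 3 (SUB(b, c)): b = -2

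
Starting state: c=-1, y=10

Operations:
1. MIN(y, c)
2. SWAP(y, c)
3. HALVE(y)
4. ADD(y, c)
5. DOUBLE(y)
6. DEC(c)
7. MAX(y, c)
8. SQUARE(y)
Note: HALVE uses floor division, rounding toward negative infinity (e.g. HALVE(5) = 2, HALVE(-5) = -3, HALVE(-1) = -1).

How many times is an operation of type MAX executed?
1

Counting MAX operations:
Step 7: MAX(y, c) ← MAX
Total: 1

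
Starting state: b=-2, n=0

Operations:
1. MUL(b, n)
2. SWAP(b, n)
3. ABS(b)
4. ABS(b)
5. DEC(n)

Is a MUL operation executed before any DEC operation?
Yes

First MUL: step 1
First DEC: step 5
Since 1 < 5, MUL comes first.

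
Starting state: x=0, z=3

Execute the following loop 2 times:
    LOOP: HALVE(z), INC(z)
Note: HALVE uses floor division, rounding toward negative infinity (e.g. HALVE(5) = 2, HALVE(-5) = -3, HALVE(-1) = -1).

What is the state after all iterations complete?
x=0, z=2

Iteration trace:
Start: x=0, z=3
After iteration 1: x=0, z=2
After iteration 2: x=0, z=2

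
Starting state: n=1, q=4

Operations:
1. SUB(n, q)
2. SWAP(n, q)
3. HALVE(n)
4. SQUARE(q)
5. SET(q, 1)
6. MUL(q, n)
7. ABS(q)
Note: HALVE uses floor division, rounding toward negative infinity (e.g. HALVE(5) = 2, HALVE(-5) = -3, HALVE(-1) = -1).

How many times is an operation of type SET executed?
1

Counting SET operations:
Step 5: SET(q, 1) ← SET
Total: 1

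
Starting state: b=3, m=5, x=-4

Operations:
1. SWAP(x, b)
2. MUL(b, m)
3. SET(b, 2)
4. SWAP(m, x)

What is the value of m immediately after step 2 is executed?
m = 5

Tracing m through execution:
Initial: m = 5
After step 1 (SWAP(x, b)): m = 5
After step 2 (MUL(b, m)): m = 5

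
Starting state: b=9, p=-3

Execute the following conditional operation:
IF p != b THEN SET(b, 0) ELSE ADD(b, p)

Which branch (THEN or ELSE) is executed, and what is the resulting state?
Branch: THEN, Final state: b=0, p=-3

Evaluating condition: p != b
p = -3, b = 9
Condition is True, so THEN branch executes
After SET(b, 0): b=0, p=-3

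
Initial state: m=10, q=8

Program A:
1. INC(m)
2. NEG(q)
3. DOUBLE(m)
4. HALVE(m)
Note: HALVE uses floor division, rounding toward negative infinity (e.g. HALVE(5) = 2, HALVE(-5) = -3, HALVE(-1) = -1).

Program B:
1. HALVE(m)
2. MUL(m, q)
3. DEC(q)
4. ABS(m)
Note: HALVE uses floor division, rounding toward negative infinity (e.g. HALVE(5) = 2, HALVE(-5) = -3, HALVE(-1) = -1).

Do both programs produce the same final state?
No

Program A final state: m=11, q=-8
Program B final state: m=40, q=7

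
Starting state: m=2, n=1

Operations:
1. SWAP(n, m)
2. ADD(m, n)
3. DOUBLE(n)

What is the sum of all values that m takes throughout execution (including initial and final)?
9

Values of m at each step:
Initial: m = 2
After step 1: m = 1
After step 2: m = 3
After step 3: m = 3
Sum = 2 + 1 + 3 + 3 = 9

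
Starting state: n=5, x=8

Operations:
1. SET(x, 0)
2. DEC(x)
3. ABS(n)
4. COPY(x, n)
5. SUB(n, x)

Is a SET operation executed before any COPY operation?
Yes

First SET: step 1
First COPY: step 4
Since 1 < 4, SET comes first.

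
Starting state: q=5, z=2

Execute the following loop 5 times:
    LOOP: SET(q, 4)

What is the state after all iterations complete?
q=4, z=2

Iteration trace:
Start: q=5, z=2
After iteration 1: q=4, z=2
After iteration 2: q=4, z=2
After iteration 3: q=4, z=2
After iteration 4: q=4, z=2
After iteration 5: q=4, z=2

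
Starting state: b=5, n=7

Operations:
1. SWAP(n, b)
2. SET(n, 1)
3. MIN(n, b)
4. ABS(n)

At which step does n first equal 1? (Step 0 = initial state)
Step 2

Tracing n:
Initial: n = 7
After step 1: n = 5
After step 2: n = 1 ← first occurrence
After step 3: n = 1
After step 4: n = 1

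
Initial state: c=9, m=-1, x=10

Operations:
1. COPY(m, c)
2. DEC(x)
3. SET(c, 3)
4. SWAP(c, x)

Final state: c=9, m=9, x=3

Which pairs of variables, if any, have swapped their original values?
None

Comparing initial and final values:
c: 9 → 9
m: -1 → 9
x: 10 → 3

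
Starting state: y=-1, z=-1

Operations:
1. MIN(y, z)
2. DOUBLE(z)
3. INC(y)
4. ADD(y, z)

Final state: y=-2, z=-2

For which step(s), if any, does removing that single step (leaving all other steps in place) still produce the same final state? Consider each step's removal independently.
Step(s) 1

Testing removal of each single step:
Without step 1: final = y=-2, z=-2 (same)
Without step 2: final = y=-1, z=-1 (different)
Without step 3: final = y=-3, z=-2 (different)
Without step 4: final = y=0, z=-2 (different)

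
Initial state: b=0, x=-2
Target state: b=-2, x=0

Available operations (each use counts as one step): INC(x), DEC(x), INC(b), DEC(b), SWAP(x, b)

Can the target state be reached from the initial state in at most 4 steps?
Yes

Path (1 step): SWAP(x, b)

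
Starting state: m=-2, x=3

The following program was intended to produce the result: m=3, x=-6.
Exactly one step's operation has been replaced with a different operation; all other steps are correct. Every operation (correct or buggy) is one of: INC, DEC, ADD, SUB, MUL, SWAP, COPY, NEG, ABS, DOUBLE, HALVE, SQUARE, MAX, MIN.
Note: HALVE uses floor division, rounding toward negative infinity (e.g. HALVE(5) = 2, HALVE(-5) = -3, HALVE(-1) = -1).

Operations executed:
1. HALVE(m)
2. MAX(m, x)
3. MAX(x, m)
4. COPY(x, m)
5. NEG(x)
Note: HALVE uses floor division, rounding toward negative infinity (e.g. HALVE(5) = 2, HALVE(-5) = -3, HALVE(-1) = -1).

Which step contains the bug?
Step 4

Trace with buggy code:
Initial: m=-2, x=3
After step 1: m=-1, x=3
After step 2: m=3, x=3
After step 3: m=3, x=3
After step 4: m=3, x=3
After step 5: m=3, x=-3
Actual final m=3, x=-3 ≠ expected m=3, x=-6.
Step 4 is the only position where a single-operation replacement can produce the expected result.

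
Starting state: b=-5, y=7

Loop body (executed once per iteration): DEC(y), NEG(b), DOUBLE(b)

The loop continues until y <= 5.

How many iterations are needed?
2

Tracing iterations:
Initial: b=-5, y=7
After iteration 1: b=10, y=6
After iteration 2: b=-20, y=5
y <= 5 now holds, so the loop exits after 2 iterations.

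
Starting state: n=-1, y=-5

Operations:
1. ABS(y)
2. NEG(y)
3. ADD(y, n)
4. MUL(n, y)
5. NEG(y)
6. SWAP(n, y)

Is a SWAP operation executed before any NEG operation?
No

First SWAP: step 6
First NEG: step 2
Since 6 > 2, NEG comes first.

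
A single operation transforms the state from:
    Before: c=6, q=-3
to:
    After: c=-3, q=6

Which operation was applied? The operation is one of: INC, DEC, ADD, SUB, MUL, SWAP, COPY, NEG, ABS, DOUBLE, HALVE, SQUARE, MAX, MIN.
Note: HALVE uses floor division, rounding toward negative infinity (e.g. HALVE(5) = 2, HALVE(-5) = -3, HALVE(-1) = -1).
SWAP(c, q)

Analyzing the change:
Before: c=6, q=-3
After: c=-3, q=6
Variable c changed from 6 to -3
Variable q changed from -3 to 6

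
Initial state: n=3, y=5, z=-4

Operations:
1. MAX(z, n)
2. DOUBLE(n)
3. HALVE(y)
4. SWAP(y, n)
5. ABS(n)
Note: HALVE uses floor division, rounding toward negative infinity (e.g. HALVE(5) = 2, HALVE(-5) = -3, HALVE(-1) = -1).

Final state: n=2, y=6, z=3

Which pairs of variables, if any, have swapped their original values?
None

Comparing initial and final values:
n: 3 → 2
y: 5 → 6
z: -4 → 3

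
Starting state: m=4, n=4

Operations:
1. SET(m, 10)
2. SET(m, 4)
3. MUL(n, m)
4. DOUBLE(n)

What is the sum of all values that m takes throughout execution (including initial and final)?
26

Values of m at each step:
Initial: m = 4
After step 1: m = 10
After step 2: m = 4
After step 3: m = 4
After step 4: m = 4
Sum = 4 + 10 + 4 + 4 + 4 = 26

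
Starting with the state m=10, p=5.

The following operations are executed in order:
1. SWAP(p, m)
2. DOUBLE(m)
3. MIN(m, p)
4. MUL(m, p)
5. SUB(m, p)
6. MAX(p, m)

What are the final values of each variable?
{m: 90, p: 90}

Step-by-step execution:
Initial: m=10, p=5
After step 1 (SWAP(p, m)): m=5, p=10
After step 2 (DOUBLE(m)): m=10, p=10
After step 3 (MIN(m, p)): m=10, p=10
After step 4 (MUL(m, p)): m=100, p=10
After step 5 (SUB(m, p)): m=90, p=10
After step 6 (MAX(p, m)): m=90, p=90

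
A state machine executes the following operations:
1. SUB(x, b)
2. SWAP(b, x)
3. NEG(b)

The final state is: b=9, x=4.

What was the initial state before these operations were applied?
b=4, x=-5

Working backwards:
Final state: b=9, x=4
Before step 3 (NEG(b)): b=-9, x=4
Before step 2 (SWAP(b, x)): b=4, x=-9
Before step 1 (SUB(x, b)): b=4, x=-5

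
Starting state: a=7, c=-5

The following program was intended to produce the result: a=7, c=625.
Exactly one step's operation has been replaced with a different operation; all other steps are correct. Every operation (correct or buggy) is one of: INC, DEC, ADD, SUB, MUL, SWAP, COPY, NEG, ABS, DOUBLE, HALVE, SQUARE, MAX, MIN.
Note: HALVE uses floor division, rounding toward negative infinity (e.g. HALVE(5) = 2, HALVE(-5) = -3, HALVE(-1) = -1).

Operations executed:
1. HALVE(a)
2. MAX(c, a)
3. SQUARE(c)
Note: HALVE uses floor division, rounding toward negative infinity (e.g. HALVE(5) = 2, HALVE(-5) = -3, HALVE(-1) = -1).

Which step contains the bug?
Step 1

Trace with buggy code:
Initial: a=7, c=-5
After step 1: a=3, c=-5
After step 2: a=3, c=3
After step 3: a=3, c=9
Actual final a=3, c=9 ≠ expected a=7, c=625.
Step 1 is the only position where a single-operation replacement can produce the expected result.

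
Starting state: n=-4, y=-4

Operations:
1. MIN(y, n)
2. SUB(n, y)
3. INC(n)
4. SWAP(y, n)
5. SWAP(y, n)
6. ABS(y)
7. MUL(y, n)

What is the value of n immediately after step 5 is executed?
n = 1

Tracing n through execution:
Initial: n = -4
After step 1 (MIN(y, n)): n = -4
After step 2 (SUB(n, y)): n = 0
After step 3 (INC(n)): n = 1
After step 4 (SWAP(y, n)): n = -4
After step 5 (SWAP(y, n)): n = 1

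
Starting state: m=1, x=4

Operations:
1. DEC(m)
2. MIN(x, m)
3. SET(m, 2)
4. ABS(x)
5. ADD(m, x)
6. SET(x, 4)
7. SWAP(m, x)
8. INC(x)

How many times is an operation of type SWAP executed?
1

Counting SWAP operations:
Step 7: SWAP(m, x) ← SWAP
Total: 1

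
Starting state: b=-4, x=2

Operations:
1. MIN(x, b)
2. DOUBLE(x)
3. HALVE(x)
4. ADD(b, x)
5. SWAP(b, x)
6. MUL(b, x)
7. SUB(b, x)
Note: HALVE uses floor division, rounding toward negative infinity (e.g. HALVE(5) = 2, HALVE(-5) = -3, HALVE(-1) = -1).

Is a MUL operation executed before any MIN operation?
No

First MUL: step 6
First MIN: step 1
Since 6 > 1, MIN comes first.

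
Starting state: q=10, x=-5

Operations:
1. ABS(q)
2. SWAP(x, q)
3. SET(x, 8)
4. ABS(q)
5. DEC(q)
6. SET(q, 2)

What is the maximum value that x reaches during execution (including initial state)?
10

Values of x at each step:
Initial: x = -5
After step 1: x = -5
After step 2: x = 10 ← maximum
After step 3: x = 8
After step 4: x = 8
After step 5: x = 8
After step 6: x = 8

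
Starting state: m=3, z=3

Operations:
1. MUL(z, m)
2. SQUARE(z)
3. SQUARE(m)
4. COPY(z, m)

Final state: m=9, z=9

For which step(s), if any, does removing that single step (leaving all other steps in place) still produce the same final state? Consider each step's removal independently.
Step(s) 1, 2

Testing removal of each single step:
Without step 1: final = m=9, z=9 (same)
Without step 2: final = m=9, z=9 (same)
Without step 3: final = m=3, z=3 (different)
Without step 4: final = m=9, z=81 (different)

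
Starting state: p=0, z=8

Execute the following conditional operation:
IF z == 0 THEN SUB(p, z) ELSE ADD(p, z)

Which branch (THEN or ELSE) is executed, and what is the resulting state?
Branch: ELSE, Final state: p=8, z=8

Evaluating condition: z == 0
z = 8
Condition is False, so ELSE branch executes
After ADD(p, z): p=8, z=8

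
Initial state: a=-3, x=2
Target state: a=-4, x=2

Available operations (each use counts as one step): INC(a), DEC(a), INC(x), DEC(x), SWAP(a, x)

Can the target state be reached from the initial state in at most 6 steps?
Yes

Path (1 step): DEC(a)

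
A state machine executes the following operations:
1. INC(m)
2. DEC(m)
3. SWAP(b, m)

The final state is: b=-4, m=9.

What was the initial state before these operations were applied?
b=9, m=-4

Working backwards:
Final state: b=-4, m=9
Before step 3 (SWAP(b, m)): b=9, m=-4
Before step 2 (DEC(m)): b=9, m=-3
Before step 1 (INC(m)): b=9, m=-4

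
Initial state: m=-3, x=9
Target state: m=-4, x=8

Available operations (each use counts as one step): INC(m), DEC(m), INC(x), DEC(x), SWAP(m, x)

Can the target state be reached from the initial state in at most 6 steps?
Yes

Path (2 steps): DEC(m) → DEC(x)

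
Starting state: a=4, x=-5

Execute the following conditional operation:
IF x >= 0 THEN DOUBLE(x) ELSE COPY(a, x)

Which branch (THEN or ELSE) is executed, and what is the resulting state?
Branch: ELSE, Final state: a=-5, x=-5

Evaluating condition: x >= 0
x = -5
Condition is False, so ELSE branch executes
After COPY(a, x): a=-5, x=-5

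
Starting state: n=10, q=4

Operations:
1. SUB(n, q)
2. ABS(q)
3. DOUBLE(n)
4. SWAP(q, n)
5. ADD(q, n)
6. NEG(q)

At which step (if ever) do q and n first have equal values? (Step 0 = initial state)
Never

q and n never become equal during execution.

Comparing values at each step:
Initial: q=4, n=10
After step 1: q=4, n=6
After step 2: q=4, n=6
After step 3: q=4, n=12
After step 4: q=12, n=4
After step 5: q=16, n=4
After step 6: q=-16, n=4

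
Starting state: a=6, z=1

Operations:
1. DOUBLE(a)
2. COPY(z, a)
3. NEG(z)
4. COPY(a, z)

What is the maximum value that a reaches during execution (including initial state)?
12

Values of a at each step:
Initial: a = 6
After step 1: a = 12 ← maximum
After step 2: a = 12
After step 3: a = 12
After step 4: a = -12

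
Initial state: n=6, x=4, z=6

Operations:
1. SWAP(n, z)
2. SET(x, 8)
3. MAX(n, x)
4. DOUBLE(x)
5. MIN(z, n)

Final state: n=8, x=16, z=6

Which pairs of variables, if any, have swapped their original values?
None

Comparing initial and final values:
z: 6 → 6
x: 4 → 16
n: 6 → 8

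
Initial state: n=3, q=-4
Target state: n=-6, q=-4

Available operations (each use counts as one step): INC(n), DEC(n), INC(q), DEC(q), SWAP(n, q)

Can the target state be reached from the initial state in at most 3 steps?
No

The target state cannot be reached within 3 steps.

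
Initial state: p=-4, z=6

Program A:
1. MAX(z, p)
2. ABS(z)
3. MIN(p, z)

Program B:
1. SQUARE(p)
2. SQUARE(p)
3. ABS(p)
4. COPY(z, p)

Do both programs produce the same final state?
No

Program A final state: p=-4, z=6
Program B final state: p=256, z=256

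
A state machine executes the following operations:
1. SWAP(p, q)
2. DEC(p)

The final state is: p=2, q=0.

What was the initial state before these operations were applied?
p=0, q=3

Working backwards:
Final state: p=2, q=0
Before step 2 (DEC(p)): p=3, q=0
Before step 1 (SWAP(p, q)): p=0, q=3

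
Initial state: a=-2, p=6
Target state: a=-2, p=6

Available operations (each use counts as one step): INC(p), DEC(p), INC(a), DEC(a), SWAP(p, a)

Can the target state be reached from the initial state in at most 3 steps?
Yes

Path (0 steps): 0 steps (already at target)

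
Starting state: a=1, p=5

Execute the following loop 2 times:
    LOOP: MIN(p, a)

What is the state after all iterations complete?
a=1, p=1

Iteration trace:
Start: a=1, p=5
After iteration 1: a=1, p=1
After iteration 2: a=1, p=1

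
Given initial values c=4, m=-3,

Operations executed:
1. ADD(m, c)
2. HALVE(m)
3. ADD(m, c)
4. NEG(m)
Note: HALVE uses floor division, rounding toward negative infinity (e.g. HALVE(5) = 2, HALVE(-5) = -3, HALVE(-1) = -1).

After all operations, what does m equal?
m = -4

Tracing execution:
Step 1: ADD(m, c) → m = 1
Step 2: HALVE(m) → m = 0
Step 3: ADD(m, c) → m = 4
Step 4: NEG(m) → m = -4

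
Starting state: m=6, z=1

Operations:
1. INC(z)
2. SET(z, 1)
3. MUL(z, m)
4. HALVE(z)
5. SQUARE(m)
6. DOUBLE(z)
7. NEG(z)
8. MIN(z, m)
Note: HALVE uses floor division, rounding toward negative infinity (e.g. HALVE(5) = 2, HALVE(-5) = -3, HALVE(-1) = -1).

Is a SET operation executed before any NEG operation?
Yes

First SET: step 2
First NEG: step 7
Since 2 < 7, SET comes first.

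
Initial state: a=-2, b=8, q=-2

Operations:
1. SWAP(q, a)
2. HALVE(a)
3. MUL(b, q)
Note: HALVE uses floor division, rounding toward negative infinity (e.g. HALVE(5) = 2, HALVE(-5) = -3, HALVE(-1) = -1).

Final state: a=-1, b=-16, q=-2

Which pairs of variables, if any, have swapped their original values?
None

Comparing initial and final values:
q: -2 → -2
a: -2 → -1
b: 8 → -16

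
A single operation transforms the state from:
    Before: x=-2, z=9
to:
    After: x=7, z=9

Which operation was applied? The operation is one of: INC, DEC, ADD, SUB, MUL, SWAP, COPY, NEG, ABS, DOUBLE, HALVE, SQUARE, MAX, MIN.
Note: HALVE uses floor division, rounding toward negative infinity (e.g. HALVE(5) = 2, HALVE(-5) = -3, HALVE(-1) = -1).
ADD(x, z)

Analyzing the change:
Before: x=-2, z=9
After: x=7, z=9
Variable x changed from -2 to 7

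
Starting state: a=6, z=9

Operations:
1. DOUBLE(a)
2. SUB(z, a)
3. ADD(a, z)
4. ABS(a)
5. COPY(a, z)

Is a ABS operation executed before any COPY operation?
Yes

First ABS: step 4
First COPY: step 5
Since 4 < 5, ABS comes first.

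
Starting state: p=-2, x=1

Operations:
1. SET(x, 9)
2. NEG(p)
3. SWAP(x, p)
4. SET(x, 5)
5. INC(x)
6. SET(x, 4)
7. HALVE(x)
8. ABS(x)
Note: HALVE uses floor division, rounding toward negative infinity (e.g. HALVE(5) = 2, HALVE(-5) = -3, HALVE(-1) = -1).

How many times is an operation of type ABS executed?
1

Counting ABS operations:
Step 8: ABS(x) ← ABS
Total: 1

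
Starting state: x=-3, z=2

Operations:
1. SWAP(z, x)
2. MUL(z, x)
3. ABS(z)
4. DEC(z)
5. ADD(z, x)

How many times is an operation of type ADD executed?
1

Counting ADD operations:
Step 5: ADD(z, x) ← ADD
Total: 1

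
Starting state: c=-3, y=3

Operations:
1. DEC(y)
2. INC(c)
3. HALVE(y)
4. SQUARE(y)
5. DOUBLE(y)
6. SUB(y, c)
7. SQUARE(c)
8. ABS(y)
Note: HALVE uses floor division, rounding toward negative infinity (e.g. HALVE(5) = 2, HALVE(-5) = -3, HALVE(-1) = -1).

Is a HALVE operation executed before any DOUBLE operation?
Yes

First HALVE: step 3
First DOUBLE: step 5
Since 3 < 5, HALVE comes first.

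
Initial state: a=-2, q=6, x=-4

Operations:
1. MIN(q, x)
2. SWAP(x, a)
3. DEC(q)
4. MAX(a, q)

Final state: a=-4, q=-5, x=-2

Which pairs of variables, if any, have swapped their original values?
(a, x)

Comparing initial and final values:
a: -2 → -4
q: 6 → -5
x: -4 → -2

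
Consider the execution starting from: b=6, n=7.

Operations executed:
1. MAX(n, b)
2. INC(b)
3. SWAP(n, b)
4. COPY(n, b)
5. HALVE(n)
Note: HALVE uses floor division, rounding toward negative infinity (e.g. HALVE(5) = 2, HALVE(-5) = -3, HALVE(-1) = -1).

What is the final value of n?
n = 3

Tracing execution:
Step 1: MAX(n, b) → n = 7
Step 2: INC(b) → n = 7
Step 3: SWAP(n, b) → n = 7
Step 4: COPY(n, b) → n = 7
Step 5: HALVE(n) → n = 3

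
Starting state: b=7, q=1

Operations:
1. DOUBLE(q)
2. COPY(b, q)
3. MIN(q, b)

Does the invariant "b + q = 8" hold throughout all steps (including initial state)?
No, violated after step 1

The invariant is violated after step 1.

State at each step:
Initial: b=7, q=1
After step 1: b=7, q=2
After step 2: b=2, q=2
After step 3: b=2, q=2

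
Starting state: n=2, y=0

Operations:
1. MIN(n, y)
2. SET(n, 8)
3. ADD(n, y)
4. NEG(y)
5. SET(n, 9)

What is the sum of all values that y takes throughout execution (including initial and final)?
0

Values of y at each step:
Initial: y = 0
After step 1: y = 0
After step 2: y = 0
After step 3: y = 0
After step 4: y = 0
After step 5: y = 0
Sum = 0 + 0 + 0 + 0 + 0 + 0 = 0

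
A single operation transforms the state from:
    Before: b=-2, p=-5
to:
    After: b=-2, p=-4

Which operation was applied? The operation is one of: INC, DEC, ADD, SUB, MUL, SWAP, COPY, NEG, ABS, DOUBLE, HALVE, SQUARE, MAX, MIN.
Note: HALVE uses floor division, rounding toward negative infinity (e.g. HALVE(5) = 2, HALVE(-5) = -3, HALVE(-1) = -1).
INC(p)

Analyzing the change:
Before: b=-2, p=-5
After: b=-2, p=-4
Variable p changed from -5 to -4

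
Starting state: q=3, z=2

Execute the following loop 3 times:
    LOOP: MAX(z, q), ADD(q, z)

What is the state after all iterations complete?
q=24, z=12

Iteration trace:
Start: q=3, z=2
After iteration 1: q=6, z=3
After iteration 2: q=12, z=6
After iteration 3: q=24, z=12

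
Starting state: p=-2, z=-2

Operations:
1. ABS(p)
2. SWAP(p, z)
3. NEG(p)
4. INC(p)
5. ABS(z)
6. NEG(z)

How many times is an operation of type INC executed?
1

Counting INC operations:
Step 4: INC(p) ← INC
Total: 1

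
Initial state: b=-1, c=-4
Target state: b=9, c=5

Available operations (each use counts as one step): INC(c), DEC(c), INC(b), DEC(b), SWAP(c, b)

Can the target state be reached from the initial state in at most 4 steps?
No

The target state cannot be reached within 4 steps.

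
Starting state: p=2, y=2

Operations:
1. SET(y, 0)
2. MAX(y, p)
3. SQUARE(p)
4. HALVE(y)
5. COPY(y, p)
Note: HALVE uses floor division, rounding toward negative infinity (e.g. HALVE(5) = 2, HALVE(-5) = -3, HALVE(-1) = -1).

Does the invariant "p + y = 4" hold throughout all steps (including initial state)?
No, violated after step 1

The invariant is violated after step 1.

State at each step:
Initial: p=2, y=2
After step 1: p=2, y=0
After step 2: p=2, y=2
After step 3: p=4, y=2
After step 4: p=4, y=1
After step 5: p=4, y=4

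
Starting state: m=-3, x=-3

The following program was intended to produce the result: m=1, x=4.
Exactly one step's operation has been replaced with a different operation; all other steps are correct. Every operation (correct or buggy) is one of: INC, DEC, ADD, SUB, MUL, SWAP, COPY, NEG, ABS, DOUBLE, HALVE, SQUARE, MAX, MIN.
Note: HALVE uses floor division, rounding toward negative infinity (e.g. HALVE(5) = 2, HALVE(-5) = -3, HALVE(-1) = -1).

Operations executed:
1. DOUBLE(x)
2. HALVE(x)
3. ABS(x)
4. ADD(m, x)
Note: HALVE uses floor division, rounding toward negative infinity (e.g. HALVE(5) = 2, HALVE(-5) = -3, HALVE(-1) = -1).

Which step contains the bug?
Step 1

Trace with buggy code:
Initial: m=-3, x=-3
After step 1: m=-3, x=-6
After step 2: m=-3, x=-3
After step 3: m=-3, x=3
After step 4: m=0, x=3
Actual final m=0, x=3 ≠ expected m=1, x=4.
Step 1 is the only position where a single-operation replacement can produce the expected result.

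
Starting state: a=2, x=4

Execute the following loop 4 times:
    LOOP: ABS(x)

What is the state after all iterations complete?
a=2, x=4

Iteration trace:
Start: a=2, x=4
After iteration 1: a=2, x=4
After iteration 2: a=2, x=4
After iteration 3: a=2, x=4
After iteration 4: a=2, x=4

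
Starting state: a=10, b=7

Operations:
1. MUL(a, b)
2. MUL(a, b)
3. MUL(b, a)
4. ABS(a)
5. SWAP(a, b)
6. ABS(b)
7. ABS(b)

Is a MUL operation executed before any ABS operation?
Yes

First MUL: step 1
First ABS: step 4
Since 1 < 4, MUL comes first.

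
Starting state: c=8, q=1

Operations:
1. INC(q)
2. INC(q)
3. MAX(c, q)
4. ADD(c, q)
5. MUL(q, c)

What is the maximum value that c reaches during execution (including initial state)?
11

Values of c at each step:
Initial: c = 8
After step 1: c = 8
After step 2: c = 8
After step 3: c = 8
After step 4: c = 11 ← maximum
After step 5: c = 11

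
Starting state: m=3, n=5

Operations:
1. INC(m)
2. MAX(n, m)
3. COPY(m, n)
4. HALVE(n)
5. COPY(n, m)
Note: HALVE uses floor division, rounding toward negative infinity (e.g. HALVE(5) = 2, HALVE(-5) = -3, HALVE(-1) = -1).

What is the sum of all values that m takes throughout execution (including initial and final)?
26

Values of m at each step:
Initial: m = 3
After step 1: m = 4
After step 2: m = 4
After step 3: m = 5
After step 4: m = 5
After step 5: m = 5
Sum = 3 + 4 + 4 + 5 + 5 + 5 = 26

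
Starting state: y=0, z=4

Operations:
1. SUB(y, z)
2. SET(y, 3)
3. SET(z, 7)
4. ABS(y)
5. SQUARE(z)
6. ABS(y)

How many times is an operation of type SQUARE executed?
1

Counting SQUARE operations:
Step 5: SQUARE(z) ← SQUARE
Total: 1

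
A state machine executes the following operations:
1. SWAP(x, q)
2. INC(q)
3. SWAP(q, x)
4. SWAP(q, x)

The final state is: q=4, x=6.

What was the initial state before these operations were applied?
q=6, x=3

Working backwards:
Final state: q=4, x=6
Before step 4 (SWAP(q, x)): q=6, x=4
Before step 3 (SWAP(q, x)): q=4, x=6
Before step 2 (INC(q)): q=3, x=6
Before step 1 (SWAP(x, q)): q=6, x=3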